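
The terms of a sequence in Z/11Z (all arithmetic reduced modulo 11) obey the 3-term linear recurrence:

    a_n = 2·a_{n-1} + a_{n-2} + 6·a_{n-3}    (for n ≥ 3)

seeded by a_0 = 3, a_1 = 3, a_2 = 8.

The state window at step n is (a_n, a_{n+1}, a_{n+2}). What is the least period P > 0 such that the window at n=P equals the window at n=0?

n=0: window = (3, 3, 8)
n=1: window = (3, 8, 4)
n=2: window = (8, 4, 1)
n=3: window = (4, 1, 10)
n=4: window = (1, 10, 1)
n=5: window = (10, 1, 7)
n=6: window = (1, 7, 9)
n=7: window = (7, 9, 9)
n=8: window = (9, 9, 3)
n=9: window = (9, 3, 3)
n=10: window = (3, 3, 8)
window at n=10 equals window at n=0 → period = 10

10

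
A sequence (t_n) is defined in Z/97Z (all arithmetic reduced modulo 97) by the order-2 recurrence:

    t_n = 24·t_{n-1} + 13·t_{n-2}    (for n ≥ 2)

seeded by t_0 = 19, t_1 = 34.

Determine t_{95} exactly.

t_2 = 24·34 + 13·19 = 93
t_3 = 24·93 + 13·34 = 55
t_4 = 24·55 + 13·93 = 7
t_5 = 24·7 + 13·55 = 10
t_6 = 24·10 + 13·7 = 40
t_7 = 24·40 + 13·10 = 23
t_8 = 24·23 + 13·40 = 5
t_9 = 24·5 + 13·23 = 31
t_10 = 24·31 + 13·5 = 33
t_11 = 24·33 + 13·31 = 31
t_12 = 24·31 + 13·33 = 9
t_13 = 24·9 + 13·31 = 37
t_14 = 24·37 + 13·9 = 35
t_15 = 24·35 + 13·37 = 60
t_16 = 24·60 + 13·35 = 52
t_17 = 24·52 + 13·60 = 88
t_18 = 24·88 + 13·52 = 72
t_19 = 24·72 + 13·88 = 59
t_20 = 24·59 + 13·72 = 24
t_21 = 24·24 + 13·59 = 82
t_22 = 24·82 + 13·24 = 49
t_23 = 24·49 + 13·82 = 11
t_24 = 24·11 + 13·49 = 28
t_25 = 24·28 + 13·11 = 39
t_26 = 24·39 + 13·28 = 39
t_27 = 24·39 + 13·39 = 85
t_28 = 24·85 + 13·39 = 25
t_29 = 24·25 + 13·85 = 56
t_30 = 24·56 + 13·25 = 20
t_31 = 24·20 + 13·56 = 44
t_32 = 24·44 + 13·20 = 55
t_33 = 24·55 + 13·44 = 49
t_34 = 24·49 + 13·55 = 48
t_35 = 24·48 + 13·49 = 43
t_36 = 24·43 + 13·48 = 7
t_37 = 24·7 + 13·43 = 48
t_38 = 24·48 + 13·7 = 79
t_39 = 24·79 + 13·48 = 95
t_40 = 24·95 + 13·79 = 9
t_41 = 24·9 + 13·95 = 93
t_42 = 24·93 + 13·9 = 21
t_43 = 24·21 + 13·93 = 64
t_44 = 24·64 + 13·21 = 63
t_45 = 24·63 + 13·64 = 16
t_46 = 24·16 + 13·63 = 39
t_47 = 24·39 + 13·16 = 77
t_48 = 24·77 + 13·39 = 27
t_49 = 24·27 + 13·77 = 0
t_50 = 24·0 + 13·27 = 60
t_51 = 24·60 + 13·0 = 82
t_52 = 24·82 + 13·60 = 32
t_53 = 24·32 + 13·82 = 88
t_54 = 24·88 + 13·32 = 6
t_55 = 24·6 + 13·88 = 27
t_56 = 24·27 + 13·6 = 47
t_57 = 24·47 + 13·27 = 24
t_58 = 24·24 + 13·47 = 23
t_59 = 24·23 + 13·24 = 88
t_60 = 24·88 + 13·23 = 83
t_61 = 24·83 + 13·88 = 32
t_62 = 24·32 + 13·83 = 4
t_63 = 24·4 + 13·32 = 27
t_64 = 24·27 + 13·4 = 21
t_65 = 24·21 + 13·27 = 79
t_66 = 24·79 + 13·21 = 35
t_67 = 24·35 + 13·79 = 24
t_68 = 24·24 + 13·35 = 61
t_69 = 24·61 + 13·24 = 30
t_70 = 24·30 + 13·61 = 58
t_71 = 24·58 + 13·30 = 36
t_72 = 24·36 + 13·58 = 66
t_73 = 24·66 + 13·36 = 15
t_74 = 24·15 + 13·66 = 54
t_75 = 24·54 + 13·15 = 36
t_76 = 24·36 + 13·54 = 14
t_77 = 24·14 + 13·36 = 28
t_78 = 24·28 + 13·14 = 78
t_79 = 24·78 + 13·28 = 5
t_80 = 24·5 + 13·78 = 67
t_81 = 24·67 + 13·5 = 24
t_82 = 24·24 + 13·67 = 89
t_83 = 24·89 + 13·24 = 23
t_84 = 24·23 + 13·89 = 60
t_85 = 24·60 + 13·23 = 90
t_86 = 24·90 + 13·60 = 30
t_87 = 24·30 + 13·90 = 47
t_88 = 24·47 + 13·30 = 63
t_89 = 24·63 + 13·47 = 86
t_90 = 24·86 + 13·63 = 70
t_91 = 24·70 + 13·86 = 82
t_92 = 24·82 + 13·70 = 65
t_93 = 24·65 + 13·82 = 7
t_94 = 24·7 + 13·65 = 43
t_95 = 24·43 + 13·7 = 56

56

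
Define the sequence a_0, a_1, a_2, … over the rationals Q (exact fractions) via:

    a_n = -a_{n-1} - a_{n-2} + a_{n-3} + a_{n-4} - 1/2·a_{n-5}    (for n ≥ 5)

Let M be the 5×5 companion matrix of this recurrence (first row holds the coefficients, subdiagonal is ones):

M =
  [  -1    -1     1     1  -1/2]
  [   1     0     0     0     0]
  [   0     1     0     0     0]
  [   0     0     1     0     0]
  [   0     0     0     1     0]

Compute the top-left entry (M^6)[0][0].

6

(M^6)[0][0] is the top entry after applying M 6 times to the unit state (1, 0, 0, 0, 0). Equivalently it is h_{10} for the auxiliary sequence (h_n) obeying the same recurrence with h_4 = 1 and h_i = 0 for 0 ≤ i < 4:
h_5 = -1·1 + -1·0 + 1·0 + 1·0 + -1/2·0 = -1
h_6 = -1·-1 + -1·1 + 1·0 + 1·0 + -1/2·0 = 0
h_7 = -1·0 + -1·-1 + 1·1 + 1·0 + -1/2·0 = 2
h_8 = -1·2 + -1·0 + 1·-1 + 1·1 + -1/2·0 = -2
h_9 = -1·-2 + -1·2 + 1·0 + 1·-1 + -1/2·1 = -3/2
h_10 = -1·-3/2 + -1·-2 + 1·2 + 1·0 + -1/2·-1 = 6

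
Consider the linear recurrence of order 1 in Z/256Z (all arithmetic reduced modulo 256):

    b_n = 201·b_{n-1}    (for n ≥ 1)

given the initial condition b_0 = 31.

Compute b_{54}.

47

b_1 = 201·31 = 87
b_2 = 201·87 = 79
b_3 = 201·79 = 7
b_4 = 201·7 = 127
b_5 = 201·127 = 183
b_6 = 201·183 = 175
b_7 = 201·175 = 103
b_8 = 201·103 = 223
b_9 = 201·223 = 23
b_10 = 201·23 = 15
b_11 = 201·15 = 199
b_12 = 201·199 = 63
b_13 = 201·63 = 119
b_14 = 201·119 = 111
b_15 = 201·111 = 39
b_16 = 201·39 = 159
b_17 = 201·159 = 215
b_18 = 201·215 = 207
b_19 = 201·207 = 135
b_20 = 201·135 = 255
b_21 = 201·255 = 55
b_22 = 201·55 = 47
b_23 = 201·47 = 231
b_24 = 201·231 = 95
b_25 = 201·95 = 151
b_26 = 201·151 = 143
b_27 = 201·143 = 71
b_28 = 201·71 = 191
b_29 = 201·191 = 247
b_30 = 201·247 = 239
b_31 = 201·239 = 167
b_32 = 201·167 = 31
b_33 = 201·31 = 87
b_34 = 201·87 = 79
b_35 = 201·79 = 7
b_36 = 201·7 = 127
b_37 = 201·127 = 183
b_38 = 201·183 = 175
b_39 = 201·175 = 103
b_40 = 201·103 = 223
b_41 = 201·223 = 23
b_42 = 201·23 = 15
b_43 = 201·15 = 199
b_44 = 201·199 = 63
b_45 = 201·63 = 119
b_46 = 201·119 = 111
b_47 = 201·111 = 39
b_48 = 201·39 = 159
b_49 = 201·159 = 215
b_50 = 201·215 = 207
b_51 = 201·207 = 135
b_52 = 201·135 = 255
b_53 = 201·255 = 55
b_54 = 201·55 = 47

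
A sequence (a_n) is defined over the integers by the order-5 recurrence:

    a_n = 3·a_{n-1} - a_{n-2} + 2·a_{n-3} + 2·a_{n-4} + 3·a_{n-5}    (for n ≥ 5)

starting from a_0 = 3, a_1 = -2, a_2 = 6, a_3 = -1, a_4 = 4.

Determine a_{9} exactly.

2289

a_5 = 3·4 + -1·-1 + 2·6 + 2·-2 + 3·3 = 30
a_6 = 3·30 + -1·4 + 2·-1 + 2·6 + 3·-2 = 90
a_7 = 3·90 + -1·30 + 2·4 + 2·-1 + 3·6 = 264
a_8 = 3·264 + -1·90 + 2·30 + 2·4 + 3·-1 = 767
a_9 = 3·767 + -1·264 + 2·90 + 2·30 + 3·4 = 2289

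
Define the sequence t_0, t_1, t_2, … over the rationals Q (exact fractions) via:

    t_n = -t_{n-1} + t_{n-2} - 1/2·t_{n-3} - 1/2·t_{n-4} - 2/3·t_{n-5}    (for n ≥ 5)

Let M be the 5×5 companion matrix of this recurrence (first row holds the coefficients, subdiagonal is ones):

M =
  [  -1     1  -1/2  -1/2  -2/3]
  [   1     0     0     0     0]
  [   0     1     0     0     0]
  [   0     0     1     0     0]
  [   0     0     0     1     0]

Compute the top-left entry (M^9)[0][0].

-2113/24

(M^9)[0][0] is the top entry after applying M 9 times to the unit state (1, 0, 0, 0, 0). Equivalently it is h_{13} for the auxiliary sequence (h_n) obeying the same recurrence with h_4 = 1 and h_i = 0 for 0 ≤ i < 4:
h_5 = -1·1 + 1·0 + -1/2·0 + -1/2·0 + -2/3·0 = -1
h_6 = -1·-1 + 1·1 + -1/2·0 + -1/2·0 + -2/3·0 = 2
h_7 = -1·2 + 1·-1 + -1/2·1 + -1/2·0 + -2/3·0 = -7/2
h_8 = -1·-7/2 + 1·2 + -1/2·-1 + -1/2·1 + -2/3·0 = 11/2
h_9 = -1·11/2 + 1·-7/2 + -1/2·2 + -1/2·-1 + -2/3·1 = -61/6
h_10 = -1·-61/6 + 1·11/2 + -1/2·-7/2 + -1/2·2 + -2/3·-1 = 205/12
h_11 = -1·205/12 + 1·-61/6 + -1/2·11/2 + -1/2·-7/2 + -2/3·2 = -355/12
h_12 = -1·-355/12 + 1·205/12 + -1/2·-61/6 + -1/2·11/2 + -2/3·-7/2 = 154/3
h_13 = -1·154/3 + 1·-355/12 + -1/2·205/12 + -1/2·-61/6 + -2/3·11/2 = -2113/24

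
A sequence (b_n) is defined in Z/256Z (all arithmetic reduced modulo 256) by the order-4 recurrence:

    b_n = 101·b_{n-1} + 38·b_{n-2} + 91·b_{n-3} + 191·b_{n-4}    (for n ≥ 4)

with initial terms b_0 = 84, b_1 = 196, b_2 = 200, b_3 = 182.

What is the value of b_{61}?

b_4 = 101·182 + 38·200 + 91·196 + 191·84 = 214
b_5 = 101·214 + 38·182 + 91·200 + 191·196 = 198
b_6 = 101·198 + 38·214 + 91·182 + 191·200 = 204
b_7 = 101·204 + 38·198 + 91·214 + 191·182 = 188
b_8 = 101·188 + 38·204 + 91·198 + 191·214 = 128
b_9 = 101·128 + 38·188 + 91·204 + 191·198 = 166
b_10 = 101·166 + 38·128 + 91·188 + 191·204 = 134
b_11 = 101·134 + 38·166 + 91·128 + 191·188 = 70
b_12 = 101·70 + 38·134 + 91·166 + 191·128 = 4
b_13 = 101·4 + 38·70 + 91·134 + 191·166 = 116
b_14 = 101·116 + 38·4 + 91·70 + 191·134 = 56
b_15 = 101·56 + 38·116 + 91·4 + 191·70 = 246
b_16 = 101·246 + 38·56 + 91·116 + 191·4 = 150
b_17 = 101·150 + 38·246 + 91·56 + 191·116 = 38
b_18 = 101·38 + 38·150 + 91·246 + 191·56 = 124
b_19 = 101·124 + 38·38 + 91·150 + 191·246 = 108
b_20 = 101·108 + 38·124 + 91·38 + 191·150 = 112
b_21 = 101·112 + 38·108 + 91·124 + 191·38 = 166
b_22 = 101·166 + 38·112 + 91·108 + 191·124 = 6
b_23 = 101·6 + 38·166 + 91·112 + 191·108 = 102
b_24 = 101·102 + 38·6 + 91·166 + 191·112 = 180
b_25 = 101·180 + 38·102 + 91·6 + 191·166 = 36
b_26 = 101·36 + 38·180 + 91·102 + 191·6 = 168
b_27 = 101·168 + 38·36 + 91·180 + 191·102 = 182
b_28 = 101·182 + 38·168 + 91·36 + 191·180 = 214
b_29 = 101·214 + 38·182 + 91·168 + 191·36 = 6
b_30 = 101·6 + 38·214 + 91·182 + 191·168 = 44
b_31 = 101·44 + 38·6 + 91·214 + 191·182 = 28
b_32 = 101·28 + 38·44 + 91·6 + 191·214 = 96
b_33 = 101·96 + 38·28 + 91·44 + 191·6 = 38
b_34 = 101·38 + 38·96 + 91·28 + 191·44 = 6
b_35 = 101·6 + 38·38 + 91·96 + 191·28 = 6
b_36 = 101·6 + 38·6 + 91·38 + 191·96 = 100
b_37 = 101·100 + 38·6 + 91·6 + 191·38 = 212
b_38 = 101·212 + 38·100 + 91·6 + 191·6 = 24
b_39 = 101·24 + 38·212 + 91·100 + 191·6 = 246
b_40 = 101·246 + 38·24 + 91·212 + 191·100 = 150
b_41 = 101·150 + 38·246 + 91·24 + 191·212 = 102
b_42 = 101·102 + 38·150 + 91·246 + 191·24 = 220
b_43 = 101·220 + 38·102 + 91·150 + 191·246 = 204
b_44 = 101·204 + 38·220 + 91·102 + 191·150 = 80
b_45 = 101·80 + 38·204 + 91·220 + 191·102 = 38
b_46 = 101·38 + 38·80 + 91·204 + 191·220 = 134
b_47 = 101·134 + 38·38 + 91·80 + 191·204 = 38
b_48 = 101·38 + 38·134 + 91·38 + 191·80 = 20
b_49 = 101·20 + 38·38 + 91·134 + 191·38 = 132
b_50 = 101·132 + 38·20 + 91·38 + 191·134 = 136
b_51 = 101·136 + 38·132 + 91·20 + 191·38 = 182
b_52 = 101·182 + 38·136 + 91·132 + 191·20 = 214
b_53 = 101·214 + 38·182 + 91·136 + 191·132 = 70
b_54 = 101·70 + 38·214 + 91·182 + 191·136 = 140
b_55 = 101·140 + 38·70 + 91·214 + 191·182 = 124
b_56 = 101·124 + 38·140 + 91·70 + 191·214 = 64
b_57 = 101·64 + 38·124 + 91·140 + 191·70 = 166
b_58 = 101·166 + 38·64 + 91·124 + 191·140 = 134
b_59 = 101·134 + 38·166 + 91·64 + 191·124 = 198
b_60 = 101·198 + 38·134 + 91·166 + 191·64 = 196
b_61 = 101·196 + 38·198 + 91·134 + 191·166 = 52

52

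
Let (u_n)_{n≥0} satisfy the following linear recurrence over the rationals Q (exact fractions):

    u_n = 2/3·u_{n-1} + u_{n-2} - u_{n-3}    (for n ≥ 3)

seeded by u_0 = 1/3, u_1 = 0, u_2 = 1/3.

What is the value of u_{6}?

u_3 = 2/3·1/3 + 1·0 + -1·1/3 = -1/9
u_4 = 2/3·-1/9 + 1·1/3 + -1·0 = 7/27
u_5 = 2/3·7/27 + 1·-1/9 + -1·1/3 = -22/81
u_6 = 2/3·-22/81 + 1·7/27 + -1·-1/9 = 46/243

46/243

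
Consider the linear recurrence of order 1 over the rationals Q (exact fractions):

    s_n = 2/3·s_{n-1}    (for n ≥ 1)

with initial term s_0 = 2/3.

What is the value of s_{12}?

8192/1594323

s_1 = 2/3·2/3 = 4/9
s_2 = 2/3·4/9 = 8/27
s_3 = 2/3·8/27 = 16/81
s_4 = 2/3·16/81 = 32/243
s_5 = 2/3·32/243 = 64/729
s_6 = 2/3·64/729 = 128/2187
s_7 = 2/3·128/2187 = 256/6561
s_8 = 2/3·256/6561 = 512/19683
s_9 = 2/3·512/19683 = 1024/59049
s_10 = 2/3·1024/59049 = 2048/177147
s_11 = 2/3·2048/177147 = 4096/531441
s_12 = 2/3·4096/531441 = 8192/1594323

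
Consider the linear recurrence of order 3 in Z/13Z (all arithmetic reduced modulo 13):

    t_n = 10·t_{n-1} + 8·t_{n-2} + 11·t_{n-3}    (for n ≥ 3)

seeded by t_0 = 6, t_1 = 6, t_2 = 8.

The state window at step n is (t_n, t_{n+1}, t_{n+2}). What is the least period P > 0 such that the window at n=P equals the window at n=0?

24

n=0: window = (6, 6, 8)
n=1: window = (6, 8, 12)
n=2: window = (8, 12, 3)
n=3: window = (12, 3, 6)
n=4: window = (3, 6, 8)
n=5: window = (6, 8, 5)
n=6: window = (8, 5, 11)
n=7: window = (5, 11, 4)
n=8: window = (11, 4, 1)
n=9: window = (4, 1, 7)
n=10: window = (1, 7, 5)
n=11: window = (7, 5, 0)
n=12: window = (5, 0, 0)
n=13: window = (0, 0, 3)
n=14: window = (0, 3, 4)
n=15: window = (3, 4, 12)
n=16: window = (4, 12, 3)
n=17: window = (12, 3, 1)
n=18: window = (3, 1, 10)
n=19: window = (1, 10, 11)
n=20: window = (10, 11, 6)
n=21: window = (11, 6, 11)
n=22: window = (6, 11, 6)
n=23: window = (11, 6, 6)
n=24: window = (6, 6, 8)
window at n=24 equals window at n=0 → period = 24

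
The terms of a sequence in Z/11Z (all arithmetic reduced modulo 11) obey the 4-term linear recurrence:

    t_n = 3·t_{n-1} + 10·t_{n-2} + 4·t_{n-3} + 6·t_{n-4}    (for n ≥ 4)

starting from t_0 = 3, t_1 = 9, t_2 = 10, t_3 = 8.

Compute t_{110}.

7

t_4 = 3·8 + 10·10 + 4·9 + 6·3 = 2
t_5 = 3·2 + 10·8 + 4·10 + 6·9 = 4
t_6 = 3·4 + 10·2 + 4·8 + 6·10 = 3
t_7 = 3·3 + 10·4 + 4·2 + 6·8 = 6
t_8 = 3·6 + 10·3 + 4·4 + 6·2 = 10
t_9 = 3·10 + 10·6 + 4·3 + 6·4 = 5
t_10 = 3·5 + 10·10 + 4·6 + 6·3 = 3
t_11 = 3·3 + 10·5 + 4·10 + 6·6 = 3
t_12 = 3·3 + 10·3 + 4·5 + 6·10 = 9
t_13 = 3·9 + 10·3 + 4·3 + 6·5 = 0
t_14 = 3·0 + 10·9 + 4·3 + 6·3 = 10
t_15 = 3·10 + 10·0 + 4·9 + 6·3 = 7
t_16 = 3·7 + 10·10 + 4·0 + 6·9 = 10
t_17 = 3·10 + 10·7 + 4·10 + 6·0 = 8
t_18 = 3·8 + 10·10 + 4·7 + 6·10 = 3
t_19 = 3·3 + 10·8 + 4·10 + 6·7 = 6
t_20 = 3·6 + 10·3 + 4·8 + 6·10 = 8
t_21 = 3·8 + 10·6 + 4·3 + 6·8 = 1
t_22 = 3·1 + 10·8 + 4·6 + 6·3 = 4
t_23 = 3·4 + 10·1 + 4·8 + 6·6 = 2
t_24 = 3·2 + 10·4 + 4·1 + 6·8 = 10
t_25 = 3·10 + 10·2 + 4·4 + 6·1 = 6
t_26 = 3·6 + 10·10 + 4·2 + 6·4 = 7
t_27 = 3·7 + 10·6 + 4·10 + 6·2 = 1
t_28 = 3·1 + 10·7 + 4·6 + 6·10 = 3
t_29 = 3·3 + 10·1 + 4·7 + 6·6 = 6
t_30 = 3·6 + 10·3 + 4·1 + 6·7 = 6
t_31 = 3·6 + 10·6 + 4·3 + 6·1 = 8
t_32 = 3·8 + 10·6 + 4·6 + 6·3 = 5
t_33 = 3·5 + 10·8 + 4·6 + 6·6 = 1
t_34 = 3·1 + 10·5 + 4·8 + 6·6 = 0
t_35 = 3·0 + 10·1 + 4·5 + 6·8 = 1
t_36 = 3·1 + 10·0 + 4·1 + 6·5 = 4
t_37 = 3·4 + 10·1 + 4·0 + 6·1 = 6
t_38 = 3·6 + 10·4 + 4·1 + 6·0 = 7
t_39 = 3·7 + 10·6 + 4·4 + 6·1 = 4
t_40 = 3·4 + 10·7 + 4·6 + 6·4 = 9
t_41 = 3·9 + 10·4 + 4·7 + 6·6 = 10
t_42 = 3·10 + 10·9 + 4·4 + 6·7 = 2
t_43 = 3·2 + 10·10 + 4·9 + 6·4 = 1
t_44 = 3·1 + 10·2 + 4·10 + 6·9 = 7
t_45 = 3·7 + 10·1 + 4·2 + 6·10 = 0
t_46 = 3·0 + 10·7 + 4·1 + 6·2 = 9
t_47 = 3·9 + 10·0 + 4·7 + 6·1 = 6
t_48 = 3·6 + 10·9 + 4·0 + 6·7 = 7
t_49 = 3·7 + 10·6 + 4·9 + 6·0 = 7
t_50 = 3·7 + 10·7 + 4·6 + 6·9 = 4
t_51 = 3·4 + 10·7 + 4·7 + 6·6 = 3
t_52 = 3·3 + 10·4 + 4·7 + 6·7 = 9
t_53 = 3·9 + 10·3 + 4·4 + 6·7 = 5
t_54 = 3·5 + 10·9 + 4·3 + 6·4 = 9
t_55 = 3·9 + 10·5 + 4·9 + 6·3 = 10
t_56 = 3·10 + 10·9 + 4·5 + 6·9 = 7
t_57 = 3·7 + 10·10 + 4·9 + 6·5 = 0
t_58 = 3·0 + 10·7 + 4·10 + 6·9 = 10
t_59 = 3·10 + 10·0 + 4·7 + 6·10 = 8
t_60 = 3·8 + 10·10 + 4·0 + 6·7 = 1
t_61 = 3·1 + 10·8 + 4·10 + 6·0 = 2
t_62 = 3·2 + 10·1 + 4·8 + 6·10 = 9
t_63 = 3·9 + 10·2 + 4·1 + 6·8 = 0
t_64 = 3·0 + 10·9 + 4·2 + 6·1 = 5
t_65 = 3·5 + 10·0 + 4·9 + 6·2 = 8
t_66 = 3·8 + 10·5 + 4·0 + 6·9 = 7
t_67 = 3·7 + 10·8 + 4·5 + 6·0 = 0
t_68 = 3·0 + 10·7 + 4·8 + 6·5 = 0
t_69 = 3·0 + 10·0 + 4·7 + 6·8 = 10
t_70 = 3·10 + 10·0 + 4·0 + 6·7 = 6
t_71 = 3·6 + 10·10 + 4·0 + 6·0 = 8
t_72 = 3·8 + 10·6 + 4·10 + 6·0 = 3
t_73 = 3·3 + 10·8 + 4·6 + 6·10 = 8
t_74 = 3·8 + 10·3 + 4·8 + 6·6 = 1
t_75 = 3·1 + 10·8 + 4·3 + 6·8 = 0
t_76 = 3·0 + 10·1 + 4·8 + 6·3 = 5
t_77 = 3·5 + 10·0 + 4·1 + 6·8 = 1
t_78 = 3·1 + 10·5 + 4·0 + 6·1 = 4
t_79 = 3·4 + 10·1 + 4·5 + 6·0 = 9
t_80 = 3·9 + 10·4 + 4·1 + 6·5 = 2
t_81 = 3·2 + 10·9 + 4·4 + 6·1 = 8
t_82 = 3·8 + 10·2 + 4·9 + 6·4 = 5
t_83 = 3·5 + 10·8 + 4·2 + 6·9 = 3
t_84 = 3·3 + 10·5 + 4·8 + 6·2 = 4
t_85 = 3·4 + 10·3 + 4·5 + 6·8 = 0
t_86 = 3·0 + 10·4 + 4·3 + 6·5 = 5
t_87 = 3·5 + 10·0 + 4·4 + 6·3 = 5
t_88 = 3·5 + 10·5 + 4·0 + 6·4 = 1
t_89 = 3·1 + 10·5 + 4·5 + 6·0 = 7
t_90 = 3·7 + 10·1 + 4·5 + 6·5 = 4
t_91 = 3·4 + 10·7 + 4·1 + 6·5 = 6
t_92 = 3·6 + 10·4 + 4·7 + 6·1 = 4
t_93 = 3·4 + 10·6 + 4·4 + 6·7 = 9
t_94 = 3·9 + 10·4 + 4·6 + 6·4 = 5
t_95 = 3·5 + 10·9 + 4·4 + 6·6 = 3
t_96 = 3·3 + 10·5 + 4·9 + 6·4 = 9
t_97 = 3·9 + 10·3 + 4·5 + 6·9 = 10
t_98 = 3·10 + 10·9 + 4·3 + 6·5 = 8
t_99 = 3·8 + 10·10 + 4·9 + 6·3 = 2
t_100 = 3·2 + 10·8 + 4·10 + 6·9 = 4
t_101 = 3·4 + 10·2 + 4·8 + 6·10 = 3
t_102 = 3·3 + 10·4 + 4·2 + 6·8 = 6
t_103 = 3·6 + 10·3 + 4·4 + 6·2 = 10
t_104 = 3·10 + 10·6 + 4·3 + 6·4 = 5
t_105 = 3·5 + 10·10 + 4·6 + 6·3 = 3
t_106 = 3·3 + 10·5 + 4·10 + 6·6 = 3
t_107 = 3·3 + 10·3 + 4·5 + 6·10 = 9
t_108 = 3·9 + 10·3 + 4·3 + 6·5 = 0
t_109 = 3·0 + 10·9 + 4·3 + 6·3 = 10
t_110 = 3·10 + 10·0 + 4·9 + 6·3 = 7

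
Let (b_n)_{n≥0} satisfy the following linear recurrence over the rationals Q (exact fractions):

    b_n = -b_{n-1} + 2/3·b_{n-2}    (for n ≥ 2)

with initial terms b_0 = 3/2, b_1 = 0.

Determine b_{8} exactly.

197/27

b_2 = -1·0 + 2/3·3/2 = 1
b_3 = -1·1 + 2/3·0 = -1
b_4 = -1·-1 + 2/3·1 = 5/3
b_5 = -1·5/3 + 2/3·-1 = -7/3
b_6 = -1·-7/3 + 2/3·5/3 = 31/9
b_7 = -1·31/9 + 2/3·-7/3 = -5
b_8 = -1·-5 + 2/3·31/9 = 197/27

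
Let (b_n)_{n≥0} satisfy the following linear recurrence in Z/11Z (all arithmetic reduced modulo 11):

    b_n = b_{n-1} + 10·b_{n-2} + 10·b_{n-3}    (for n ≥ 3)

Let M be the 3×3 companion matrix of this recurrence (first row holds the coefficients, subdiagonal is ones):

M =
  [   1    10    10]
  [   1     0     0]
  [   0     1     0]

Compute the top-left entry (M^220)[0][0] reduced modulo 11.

1

(M^220)[0][0] is the top entry after applying M 220 times to the unit state (1, 0, 0). Equivalently it is h_{222} for the auxiliary sequence (h_n) obeying the same recurrence with h_2 = 1 and h_i = 0 for 0 ≤ i < 2:
h_3 = 1·1 + 10·0 + 10·0 = 1
h_4 = 1·1 + 10·1 + 10·0 = 0
h_5 = 1·0 + 10·1 + 10·1 = 9
h_6 = 1·9 + 10·0 + 10·1 = 8
h_7 = 1·8 + 10·9 + 10·0 = 10
h_8 = 1·10 + 10·8 + 10·9 = 4
h_9 = 1·4 + 10·10 + 10·8 = 8
h_10 = 1·8 + 10·4 + 10·10 = 5
h_11 = 1·5 + 10·8 + 10·4 = 4
h_12 = 1·4 + 10·5 + 10·8 = 2
h_13 = 1·2 + 10·4 + 10·5 = 4
h_14 = 1·4 + 10·2 + 10·4 = 9
h_15 = 1·9 + 10·4 + 10·2 = 3
h_16 = 1·3 + 10·9 + 10·4 = 1
h_17 = 1·1 + 10·3 + 10·9 = 0
h_18 = 1·0 + 10·1 + 10·3 = 7
h_19 = 1·7 + 10·0 + 10·1 = 6
h_20 = 1·6 + 10·7 + 10·0 = 10
h_21 = 1·10 + 10·6 + 10·7 = 8
h_22 = 1·8 + 10·10 + 10·6 = 3
h_23 = 1·3 + 10·8 + 10·10 = 7
h_24 = 1·7 + 10·3 + 10·8 = 7
h_25 = 1·7 + 10·7 + 10·3 = 8
h_26 = 1·8 + 10·7 + 10·7 = 5
h_27 = 1·5 + 10·8 + 10·7 = 1
h_28 = 1·1 + 10·5 + 10·8 = 10
h_29 = 1·10 + 10·1 + 10·5 = 4
h_30 = 1·4 + 10·10 + 10·1 = 4
h_31 = 1·4 + 10·4 + 10·10 = 1
h_32 = 1·1 + 10·4 + 10·4 = 4
h_33 = 1·4 + 10·1 + 10·4 = 10
h_34 = 1·10 + 10·4 + 10·1 = 5
h_35 = 1·5 + 10·10 + 10·4 = 2
h_36 = 1·2 + 10·5 + 10·10 = 9
h_37 = 1·9 + 10·2 + 10·5 = 2
h_38 = 1·2 + 10·9 + 10·2 = 2
h_39 = 1·2 + 10·2 + 10·9 = 2
h_40 = 1·2 + 10·2 + 10·2 = 9
h_41 = 1·9 + 10·2 + 10·2 = 5
h_42 = 1·5 + 10·9 + 10·2 = 5
h_43 = 1·5 + 10·5 + 10·9 = 2
h_44 = 1·2 + 10·5 + 10·5 = 3
h_45 = 1·3 + 10·2 + 10·5 = 7
h_46 = 1·7 + 10·3 + 10·2 = 2
h_47 = 1·2 + 10·7 + 10·3 = 3
h_48 = 1·3 + 10·2 + 10·7 = 5
h_49 = 1·5 + 10·3 + 10·2 = 0
h_50 = 1·0 + 10·5 + 10·3 = 3
h_51 = 1·3 + 10·0 + 10·5 = 9
h_52 = 1·9 + 10·3 + 10·0 = 6
h_53 = 1·6 + 10·9 + 10·3 = 5
h_54 = 1·5 + 10·6 + 10·9 = 1
h_55 = 1·1 + 10·5 + 10·6 = 1
h_56 = 1·1 + 10·1 + 10·5 = 6
h_57 = 1·6 + 10·1 + 10·1 = 4
h_58 = 1·4 + 10·6 + 10·1 = 8
h_59 = 1·8 + 10·4 + 10·6 = 9
h_60 = 1·9 + 10·8 + 10·4 = 8
h_61 = 1·8 + 10·9 + 10·8 = 2
h_62 = 1·2 + 10·8 + 10·9 = 7
h_63 = 1·7 + 10·2 + 10·8 = 8
h_64 = 1·8 + 10·7 + 10·2 = 10
h_65 = 1·10 + 10·8 + 10·7 = 6
h_66 = 1·6 + 10·10 + 10·8 = 10
h_67 = 1·10 + 10·6 + 10·10 = 5
h_68 = 1·5 + 10·10 + 10·6 = 0
h_69 = 1·0 + 10·5 + 10·10 = 7
h_70 = 1·7 + 10·0 + 10·5 = 2
h_71 = 1·2 + 10·7 + 10·0 = 6
h_72 = 1·6 + 10·2 + 10·7 = 8
h_73 = 1·8 + 10·6 + 10·2 = 0
h_74 = 1·0 + 10·8 + 10·6 = 8
h_75 = 1·8 + 10·0 + 10·8 = 0
h_76 = 1·0 + 10·8 + 10·0 = 3
h_77 = 1·3 + 10·0 + 10·8 = 6
h_78 = 1·6 + 10·3 + 10·0 = 3
h_79 = 1·3 + 10·6 + 10·3 = 5
h_80 = 1·5 + 10·3 + 10·6 = 7
h_81 = 1·7 + 10·5 + 10·3 = 10
h_82 = 1·10 + 10·7 + 10·5 = 9
h_83 = 1·9 + 10·10 + 10·7 = 3
h_84 = 1·3 + 10·9 + 10·10 = 6
h_85 = 1·6 + 10·3 + 10·9 = 5
h_86 = 1·5 + 10·6 + 10·3 = 7
h_87 = 1·7 + 10·5 + 10·6 = 7
h_88 = 1·7 + 10·7 + 10·5 = 6
h_89 = 1·6 + 10·7 + 10·7 = 3
h_90 = 1·3 + 10·6 + 10·7 = 1
h_91 = 1·1 + 10·3 + 10·6 = 3
h_92 = 1·3 + 10·1 + 10·3 = 10
h_93 = 1·10 + 10·3 + 10·1 = 6
h_94 = 1·6 + 10·10 + 10·3 = 4
h_95 = 1·4 + 10·6 + 10·10 = 10
h_96 = 1·10 + 10·4 + 10·6 = 0
h_97 = 1·0 + 10·10 + 10·4 = 8
h_98 = 1·8 + 10·0 + 10·10 = 9
h_99 = 1·9 + 10·8 + 10·0 = 1
h_100 = 1·1 + 10·9 + 10·8 = 6
h_101 = 1·6 + 10·1 + 10·9 = 7
h_102 = 1·7 + 10·6 + 10·1 = 0
h_103 = 1·0 + 10·7 + 10·6 = 9
h_104 = 1·9 + 10·0 + 10·7 = 2
h_105 = 1·2 + 10·9 + 10·0 = 4
h_106 = 1·4 + 10·2 + 10·9 = 4
h_107 = 1·4 + 10·4 + 10·2 = 9
h_108 = 1·9 + 10·4 + 10·4 = 1
h_109 = 1·1 + 10·9 + 10·4 = 10
h_110 = 1·10 + 10·1 + 10·9 = 0
h_111 = 1·0 + 10·10 + 10·1 = 0
h_112 = 1·0 + 10·0 + 10·10 = 1
(h_110, h_111, h_112) = (0, 0, 1) = (h_0, h_1, h_2), so the sequence has period 110.
222 ≡ 2 (mod 110), hence h_222 = h_2 = 1.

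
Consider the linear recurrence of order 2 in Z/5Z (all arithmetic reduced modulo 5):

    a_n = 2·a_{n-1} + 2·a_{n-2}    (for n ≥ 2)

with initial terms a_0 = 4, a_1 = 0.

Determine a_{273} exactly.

3

a_2 = 2·0 + 2·4 = 3
a_3 = 2·3 + 2·0 = 1
a_4 = 2·1 + 2·3 = 3
a_5 = 2·3 + 2·1 = 3
a_6 = 2·3 + 2·3 = 2
a_7 = 2·2 + 2·3 = 0
a_8 = 2·0 + 2·2 = 4
a_9 = 2·4 + 2·0 = 3
a_10 = 2·3 + 2·4 = 4
a_11 = 2·4 + 2·3 = 4
a_12 = 2·4 + 2·4 = 1
a_13 = 2·1 + 2·4 = 0
a_14 = 2·0 + 2·1 = 2
a_15 = 2·2 + 2·0 = 4
a_16 = 2·4 + 2·2 = 2
a_17 = 2·2 + 2·4 = 2
a_18 = 2·2 + 2·2 = 3
a_19 = 2·3 + 2·2 = 0
a_20 = 2·0 + 2·3 = 1
a_21 = 2·1 + 2·0 = 2
a_22 = 2·2 + 2·1 = 1
a_23 = 2·1 + 2·2 = 1
a_24 = 2·1 + 2·1 = 4
a_25 = 2·4 + 2·1 = 0
(a_24, a_25) = (4, 0) = (a_0, a_1), so the sequence has period 24.
273 ≡ 9 (mod 24), hence a_273 = a_9 = 3.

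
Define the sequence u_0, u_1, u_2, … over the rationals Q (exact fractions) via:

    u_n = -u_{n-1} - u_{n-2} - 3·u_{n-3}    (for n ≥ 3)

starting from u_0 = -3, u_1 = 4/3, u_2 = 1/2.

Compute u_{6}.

-77/6

u_3 = -1·1/2 + -1·4/3 + -3·-3 = 43/6
u_4 = -1·43/6 + -1·1/2 + -3·4/3 = -35/3
u_5 = -1·-35/3 + -1·43/6 + -3·1/2 = 3
u_6 = -1·3 + -1·-35/3 + -3·43/6 = -77/6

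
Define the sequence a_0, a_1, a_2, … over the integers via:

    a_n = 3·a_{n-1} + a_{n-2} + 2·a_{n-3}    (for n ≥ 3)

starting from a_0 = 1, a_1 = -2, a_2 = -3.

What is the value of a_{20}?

-14023193299

a_3 = 3·-3 + 1·-2 + 2·1 = -9
a_4 = 3·-9 + 1·-3 + 2·-2 = -34
a_5 = 3·-34 + 1·-9 + 2·-3 = -117
a_6 = 3·-117 + 1·-34 + 2·-9 = -403
a_7 = 3·-403 + 1·-117 + 2·-34 = -1394
a_8 = 3·-1394 + 1·-403 + 2·-117 = -4819
a_9 = 3·-4819 + 1·-1394 + 2·-403 = -16657
a_10 = 3·-16657 + 1·-4819 + 2·-1394 = -57578
a_11 = 3·-57578 + 1·-16657 + 2·-4819 = -199029
a_12 = 3·-199029 + 1·-57578 + 2·-16657 = -687979
a_13 = 3·-687979 + 1·-199029 + 2·-57578 = -2378122
a_14 = 3·-2378122 + 1·-687979 + 2·-199029 = -8220403
a_15 = 3·-8220403 + 1·-2378122 + 2·-687979 = -28415289
a_16 = 3·-28415289 + 1·-8220403 + 2·-2378122 = -98222514
a_17 = 3·-98222514 + 1·-28415289 + 2·-8220403 = -339523637
a_18 = 3·-339523637 + 1·-98222514 + 2·-28415289 = -1173624003
a_19 = 3·-1173624003 + 1·-339523637 + 2·-98222514 = -4056840674
a_20 = 3·-4056840674 + 1·-1173624003 + 2·-339523637 = -14023193299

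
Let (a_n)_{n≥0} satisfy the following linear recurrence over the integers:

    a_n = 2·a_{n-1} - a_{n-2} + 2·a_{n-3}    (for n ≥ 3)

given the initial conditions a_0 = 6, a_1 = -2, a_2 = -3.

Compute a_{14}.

9825

a_3 = 2·-3 + -1·-2 + 2·6 = 8
a_4 = 2·8 + -1·-3 + 2·-2 = 15
a_5 = 2·15 + -1·8 + 2·-3 = 16
a_6 = 2·16 + -1·15 + 2·8 = 33
a_7 = 2·33 + -1·16 + 2·15 = 80
a_8 = 2·80 + -1·33 + 2·16 = 159
a_9 = 2·159 + -1·80 + 2·33 = 304
a_10 = 2·304 + -1·159 + 2·80 = 609
a_11 = 2·609 + -1·304 + 2·159 = 1232
a_12 = 2·1232 + -1·609 + 2·304 = 2463
a_13 = 2·2463 + -1·1232 + 2·609 = 4912
a_14 = 2·4912 + -1·2463 + 2·1232 = 9825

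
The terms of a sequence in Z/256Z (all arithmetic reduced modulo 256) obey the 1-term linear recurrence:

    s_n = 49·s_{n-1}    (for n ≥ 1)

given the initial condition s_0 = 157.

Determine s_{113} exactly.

13

s_1 = 49·157 = 13
s_2 = 49·13 = 125
s_3 = 49·125 = 237
s_4 = 49·237 = 93
s_5 = 49·93 = 205
s_6 = 49·205 = 61
s_7 = 49·61 = 173
s_8 = 49·173 = 29
s_9 = 49·29 = 141
s_10 = 49·141 = 253
s_11 = 49·253 = 109
s_12 = 49·109 = 221
s_13 = 49·221 = 77
s_14 = 49·77 = 189
s_15 = 49·189 = 45
s_16 = 49·45 = 157
(s_16) = (157) = (s_0), so the sequence has period 16.
113 ≡ 1 (mod 16), hence s_113 = s_1 = 13.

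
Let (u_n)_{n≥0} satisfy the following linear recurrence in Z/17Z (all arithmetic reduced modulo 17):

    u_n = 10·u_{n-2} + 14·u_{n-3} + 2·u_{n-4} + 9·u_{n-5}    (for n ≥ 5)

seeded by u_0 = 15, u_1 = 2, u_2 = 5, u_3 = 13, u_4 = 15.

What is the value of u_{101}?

16

u_5 = 0·15 + 10·13 + 14·5 + 2·2 + 9·15 = 16
u_6 = 0·16 + 10·15 + 14·13 + 2·5 + 9·2 = 3
u_7 = 0·3 + 10·16 + 14·15 + 2·13 + 9·5 = 16
u_8 = 0·16 + 10·3 + 14·16 + 2·15 + 9·13 = 10
u_9 = 0·10 + 10·16 + 14·3 + 2·16 + 9·15 = 12
u_10 = 0·12 + 10·10 + 14·16 + 2·3 + 9·16 = 15
u_11 = 0·15 + 10·12 + 14·10 + 2·16 + 9·3 = 13
u_12 = 0·13 + 10·15 + 14·12 + 2·10 + 9·16 = 6
u_13 = 0·6 + 10·13 + 14·15 + 2·12 + 9·10 = 12
u_14 = 0·12 + 10·6 + 14·13 + 2·15 + 9·12 = 6
u_15 = 0·6 + 10·12 + 14·6 + 2·13 + 9·15 = 8
u_16 = 0·8 + 10·6 + 14·12 + 2·6 + 9·13 = 0
u_17 = 0·0 + 10·8 + 14·6 + 2·12 + 9·6 = 4
u_18 = 0·4 + 10·0 + 14·8 + 2·6 + 9·12 = 11
u_19 = 0·11 + 10·4 + 14·0 + 2·8 + 9·6 = 8
u_20 = 0·8 + 10·11 + 14·4 + 2·0 + 9·8 = 0
u_21 = 0·0 + 10·8 + 14·11 + 2·4 + 9·0 = 4
u_22 = 0·4 + 10·0 + 14·8 + 2·11 + 9·4 = 0
u_23 = 0·0 + 10·4 + 14·0 + 2·8 + 9·11 = 2
u_24 = 0·2 + 10·0 + 14·4 + 2·0 + 9·8 = 9
u_25 = 0·9 + 10·2 + 14·0 + 2·4 + 9·0 = 11
u_26 = 0·11 + 10·9 + 14·2 + 2·0 + 9·4 = 1
u_27 = 0·1 + 10·11 + 14·9 + 2·2 + 9·0 = 2
u_28 = 0·2 + 10·1 + 14·11 + 2·9 + 9·2 = 13
u_29 = 0·13 + 10·2 + 14·1 + 2·11 + 9·9 = 1
u_30 = 0·1 + 10·13 + 14·2 + 2·1 + 9·11 = 4
u_31 = 0·4 + 10·1 + 14·13 + 2·2 + 9·1 = 1
u_32 = 0·1 + 10·4 + 14·1 + 2·13 + 9·2 = 13
u_33 = 0·13 + 10·1 + 14·4 + 2·1 + 9·13 = 15
u_34 = 0·15 + 10·13 + 14·1 + 2·4 + 9·1 = 8
u_35 = 0·8 + 10·15 + 14·13 + 2·1 + 9·4 = 13
u_36 = 0·13 + 10·8 + 14·15 + 2·13 + 9·1 = 2
u_37 = 0·2 + 10·13 + 14·8 + 2·15 + 9·13 = 15
u_38 = 0·15 + 10·2 + 14·13 + 2·8 + 9·15 = 13
u_39 = 0·13 + 10·15 + 14·2 + 2·13 + 9·8 = 4
u_40 = 0·4 + 10·13 + 14·15 + 2·2 + 9·13 = 2
u_41 = 0·2 + 10·4 + 14·13 + 2·15 + 9·2 = 15
u_42 = 0·15 + 10·2 + 14·4 + 2·13 + 9·15 = 16
u_43 = 0·16 + 10·15 + 14·2 + 2·4 + 9·13 = 14
u_44 = 0·14 + 10·16 + 14·15 + 2·2 + 9·4 = 2
u_45 = 0·2 + 10·14 + 14·16 + 2·15 + 9·2 = 4
u_46 = 0·4 + 10·2 + 14·14 + 2·16 + 9·15 = 9
u_47 = 0·9 + 10·4 + 14·2 + 2·14 + 9·16 = 2
u_48 = 0·2 + 10·9 + 14·4 + 2·2 + 9·14 = 4
u_49 = 0·4 + 10·2 + 14·9 + 2·4 + 9·2 = 2
u_50 = 0·2 + 10·4 + 14·2 + 2·9 + 9·4 = 3
u_51 = 0·3 + 10·2 + 14·4 + 2·2 + 9·9 = 8
u_52 = 0·8 + 10·3 + 14·2 + 2·4 + 9·2 = 16
u_53 = 0·16 + 10·8 + 14·3 + 2·2 + 9·4 = 9
u_54 = 0·9 + 10·16 + 14·8 + 2·3 + 9·2 = 7
u_55 = 0·7 + 10·9 + 14·16 + 2·8 + 9·3 = 0
u_56 = 0·0 + 10·7 + 14·9 + 2·16 + 9·8 = 11
u_57 = 0·11 + 10·0 + 14·7 + 2·9 + 9·16 = 5
u_58 = 0·5 + 10·11 + 14·0 + 2·7 + 9·9 = 1
u_59 = 0·1 + 10·5 + 14·11 + 2·0 + 9·7 = 12
u_60 = 0·12 + 10·1 + 14·5 + 2·11 + 9·0 = 0
u_61 = 0·0 + 10·12 + 14·1 + 2·5 + 9·11 = 5
u_62 = 0·5 + 10·0 + 14·12 + 2·1 + 9·5 = 11
u_63 = 0·11 + 10·5 + 14·0 + 2·12 + 9·1 = 15
u_64 = 0·15 + 10·11 + 14·5 + 2·0 + 9·12 = 16
u_65 = 0·16 + 10·15 + 14·11 + 2·5 + 9·0 = 8
u_66 = 0·8 + 10·16 + 14·15 + 2·11 + 9·5 = 12
u_67 = 0·12 + 10·8 + 14·16 + 2·15 + 9·11 = 8
u_68 = 0·8 + 10·12 + 14·8 + 2·16 + 9·15 = 8
u_69 = 0·8 + 10·8 + 14·12 + 2·8 + 9·16 = 0
u_70 = 0·0 + 10·8 + 14·8 + 2·12 + 9·8 = 16
u_71 = 0·16 + 10·0 + 14·8 + 2·8 + 9·12 = 15
u_72 = 0·15 + 10·16 + 14·0 + 2·8 + 9·8 = 10
u_73 = 0·10 + 10·15 + 14·16 + 2·0 + 9·8 = 4
u_74 = 0·4 + 10·10 + 14·15 + 2·16 + 9·0 = 2
u_75 = 0·2 + 10·4 + 14·10 + 2·15 + 9·16 = 14
u_76 = 0·14 + 10·2 + 14·4 + 2·10 + 9·15 = 10
u_77 = 0·10 + 10·14 + 14·2 + 2·4 + 9·10 = 11
u_78 = 0·11 + 10·10 + 14·14 + 2·2 + 9·4 = 13
u_79 = 0·13 + 10·11 + 14·10 + 2·14 + 9·2 = 7
u_80 = 0·7 + 10·13 + 14·11 + 2·10 + 9·14 = 5
u_81 = 0·5 + 10·7 + 14·13 + 2·11 + 9·10 = 7
u_82 = 0·7 + 10·5 + 14·7 + 2·13 + 9·11 = 1
u_83 = 0·1 + 10·7 + 14·5 + 2·7 + 9·13 = 16
u_84 = 0·16 + 10·1 + 14·7 + 2·5 + 9·7 = 11
u_85 = 0·11 + 10·16 + 14·1 + 2·7 + 9·5 = 12
u_86 = 0·12 + 10·11 + 14·16 + 2·1 + 9·7 = 8
u_87 = 0·8 + 10·12 + 14·11 + 2·16 + 9·1 = 9
u_88 = 0·9 + 10·8 + 14·12 + 2·11 + 9·16 = 6
u_89 = 0·6 + 10·9 + 14·8 + 2·12 + 9·11 = 2
u_90 = 0·2 + 10·6 + 14·9 + 2·8 + 9·12 = 4
u_91 = 0·4 + 10·2 + 14·6 + 2·9 + 9·8 = 7
u_92 = 0·7 + 10·4 + 14·2 + 2·6 + 9·9 = 8
u_93 = 0·8 + 10·7 + 14·4 + 2·2 + 9·6 = 14
u_94 = 0·14 + 10·8 + 14·7 + 2·4 + 9·2 = 0
u_95 = 0·0 + 10·14 + 14·8 + 2·7 + 9·4 = 13
u_96 = 0·13 + 10·0 + 14·14 + 2·8 + 9·7 = 3
u_97 = 0·3 + 10·13 + 14·0 + 2·14 + 9·8 = 9
u_98 = 0·9 + 10·3 + 14·13 + 2·0 + 9·14 = 15
u_99 = 0·15 + 10·9 + 14·3 + 2·13 + 9·0 = 5
u_100 = 0·5 + 10·15 + 14·9 + 2·3 + 9·13 = 8
u_101 = 0·8 + 10·5 + 14·15 + 2·9 + 9·3 = 16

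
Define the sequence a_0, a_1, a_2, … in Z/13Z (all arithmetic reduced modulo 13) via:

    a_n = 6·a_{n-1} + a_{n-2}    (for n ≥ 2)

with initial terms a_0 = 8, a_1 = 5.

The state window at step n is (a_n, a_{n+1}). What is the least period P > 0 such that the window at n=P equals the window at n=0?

n=0: window = (8, 5)
n=1: window = (5, 12)
n=2: window = (12, 12)
n=3: window = (12, 6)
n=4: window = (6, 9)
n=5: window = (9, 8)
n=6: window = (8, 5)
window at n=6 equals window at n=0 → period = 6

6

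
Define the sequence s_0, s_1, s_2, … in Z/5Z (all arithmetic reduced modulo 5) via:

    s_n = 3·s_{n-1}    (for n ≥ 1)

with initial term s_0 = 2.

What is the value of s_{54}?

s_1 = 3·2 = 1
s_2 = 3·1 = 3
s_3 = 3·3 = 4
s_4 = 3·4 = 2
(s_4) = (2) = (s_0), so the sequence has period 4.
54 ≡ 2 (mod 4), hence s_54 = s_2 = 3.

3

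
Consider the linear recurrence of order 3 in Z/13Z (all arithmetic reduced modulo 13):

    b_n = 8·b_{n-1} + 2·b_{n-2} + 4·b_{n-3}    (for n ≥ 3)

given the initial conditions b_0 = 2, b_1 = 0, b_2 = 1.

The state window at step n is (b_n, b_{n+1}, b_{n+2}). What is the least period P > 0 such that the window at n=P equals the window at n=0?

n=0: window = (2, 0, 1)
n=1: window = (0, 1, 3)
n=2: window = (1, 3, 0)
n=3: window = (3, 0, 10)
n=4: window = (0, 10, 1)
n=5: window = (10, 1, 2)
n=6: window = (1, 2, 6)
n=7: window = (2, 6, 4)
n=8: window = (6, 4, 0)
n=9: window = (4, 0, 6)
n=10: window = (0, 6, 12)
n=11: window = (6, 12, 4)
n=12: window = (12, 4, 2)
n=13: window = (4, 2, 7)
n=14: window = (2, 7, 11)
n=15: window = (7, 11, 6)
n=16: window = (11, 6, 7)
n=17: window = (6, 7, 8)
n=18: window = (7, 8, 11)
n=19: window = (8, 11, 2)
n=20: window = (11, 2, 5)
n=21: window = (2, 5, 10)
n=22: window = (5, 10, 7)
n=23: window = (10, 7, 5)
n=24: window = (7, 5, 3)
n=25: window = (5, 3, 10)
n=26: window = (3, 10, 2)
n=27: window = (10, 2, 9)
n=28: window = (2, 9, 12)
n=29: window = (9, 12, 5)
n=30: window = (12, 5, 9)
n=31: window = (5, 9, 0)
n=32: window = (9, 0, 12)
n=33: window = (0, 12, 2)
n=34: window = (12, 2, 1)
n=35: window = (2, 1, 8)
n=36: window = (1, 8, 9)
n=37: window = (8, 9, 1)
n=38: window = (9, 1, 6)
n=39: window = (1, 6, 8)
n=40: window = (6, 8, 2)
…
n=82: window = (11, 9, 2)
n=83: window = (9, 2, 0)
n=84: window = (2, 0, 1)
window at n=84 equals window at n=0 → period = 84

84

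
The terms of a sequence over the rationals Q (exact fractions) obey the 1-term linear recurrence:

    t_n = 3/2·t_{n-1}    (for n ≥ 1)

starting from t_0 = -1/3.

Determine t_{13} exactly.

-531441/8192

t_1 = 3/2·-1/3 = -1/2
t_2 = 3/2·-1/2 = -3/4
t_3 = 3/2·-3/4 = -9/8
t_4 = 3/2·-9/8 = -27/16
t_5 = 3/2·-27/16 = -81/32
t_6 = 3/2·-81/32 = -243/64
t_7 = 3/2·-243/64 = -729/128
t_8 = 3/2·-729/128 = -2187/256
t_9 = 3/2·-2187/256 = -6561/512
t_10 = 3/2·-6561/512 = -19683/1024
t_11 = 3/2·-19683/1024 = -59049/2048
t_12 = 3/2·-59049/2048 = -177147/4096
t_13 = 3/2·-177147/4096 = -531441/8192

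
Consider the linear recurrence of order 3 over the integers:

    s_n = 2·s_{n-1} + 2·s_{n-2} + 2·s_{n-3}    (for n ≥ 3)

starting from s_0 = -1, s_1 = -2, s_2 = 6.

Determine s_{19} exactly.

s_3 = 2·6 + 2·-2 + 2·-1 = 6
s_4 = 2·6 + 2·6 + 2·-2 = 20
s_5 = 2·20 + 2·6 + 2·6 = 64
s_6 = 2·64 + 2·20 + 2·6 = 180
s_7 = 2·180 + 2·64 + 2·20 = 528
s_8 = 2·528 + 2·180 + 2·64 = 1544
s_9 = 2·1544 + 2·528 + 2·180 = 4504
s_10 = 2·4504 + 2·1544 + 2·528 = 13152
s_11 = 2·13152 + 2·4504 + 2·1544 = 38400
s_12 = 2·38400 + 2·13152 + 2·4504 = 112112
s_13 = 2·112112 + 2·38400 + 2·13152 = 327328
s_14 = 2·327328 + 2·112112 + 2·38400 = 955680
s_15 = 2·955680 + 2·327328 + 2·112112 = 2790240
s_16 = 2·2790240 + 2·955680 + 2·327328 = 8146496
s_17 = 2·8146496 + 2·2790240 + 2·955680 = 23784832
s_18 = 2·23784832 + 2·8146496 + 2·2790240 = 69443136
s_19 = 2·69443136 + 2·23784832 + 2·8146496 = 202748928

202748928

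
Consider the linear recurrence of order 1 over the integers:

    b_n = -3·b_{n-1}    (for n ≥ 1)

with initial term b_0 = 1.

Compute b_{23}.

-94143178827

b_1 = -3·1 = -3
b_2 = -3·-3 = 9
b_3 = -3·9 = -27
b_4 = -3·-27 = 81
b_5 = -3·81 = -243
b_6 = -3·-243 = 729
b_7 = -3·729 = -2187
b_8 = -3·-2187 = 6561
b_9 = -3·6561 = -19683
b_10 = -3·-19683 = 59049
b_11 = -3·59049 = -177147
b_12 = -3·-177147 = 531441
b_13 = -3·531441 = -1594323
b_14 = -3·-1594323 = 4782969
b_15 = -3·4782969 = -14348907
b_16 = -3·-14348907 = 43046721
b_17 = -3·43046721 = -129140163
b_18 = -3·-129140163 = 387420489
b_19 = -3·387420489 = -1162261467
b_20 = -3·-1162261467 = 3486784401
b_21 = -3·3486784401 = -10460353203
b_22 = -3·-10460353203 = 31381059609
b_23 = -3·31381059609 = -94143178827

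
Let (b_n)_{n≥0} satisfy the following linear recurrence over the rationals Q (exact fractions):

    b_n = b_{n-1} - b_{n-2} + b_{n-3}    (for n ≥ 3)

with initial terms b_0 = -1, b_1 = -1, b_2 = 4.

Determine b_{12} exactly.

-1

b_3 = 1·4 + -1·-1 + 1·-1 = 4
b_4 = 1·4 + -1·4 + 1·-1 = -1
b_5 = 1·-1 + -1·4 + 1·4 = -1
b_6 = 1·-1 + -1·-1 + 1·4 = 4
(b_4, b_5, b_6) = (-1, -1, 4) = (b_0, b_1, b_2), so the sequence has period 4.
12 ≡ 0 (mod 4), hence b_12 = b_0 = -1.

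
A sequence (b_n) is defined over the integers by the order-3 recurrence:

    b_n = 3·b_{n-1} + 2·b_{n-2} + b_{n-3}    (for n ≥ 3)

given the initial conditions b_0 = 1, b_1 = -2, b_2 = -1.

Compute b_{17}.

-410539946

b_3 = 3·-1 + 2·-2 + 1·1 = -6
b_4 = 3·-6 + 2·-1 + 1·-2 = -22
b_5 = 3·-22 + 2·-6 + 1·-1 = -79
b_6 = 3·-79 + 2·-22 + 1·-6 = -287
b_7 = 3·-287 + 2·-79 + 1·-22 = -1041
b_8 = 3·-1041 + 2·-287 + 1·-79 = -3776
b_9 = 3·-3776 + 2·-1041 + 1·-287 = -13697
b_10 = 3·-13697 + 2·-3776 + 1·-1041 = -49684
b_11 = 3·-49684 + 2·-13697 + 1·-3776 = -180222
b_12 = 3·-180222 + 2·-49684 + 1·-13697 = -653731
b_13 = 3·-653731 + 2·-180222 + 1·-49684 = -2371321
b_14 = 3·-2371321 + 2·-653731 + 1·-180222 = -8601647
b_15 = 3·-8601647 + 2·-2371321 + 1·-653731 = -31201314
b_16 = 3·-31201314 + 2·-8601647 + 1·-2371321 = -113178557
b_17 = 3·-113178557 + 2·-31201314 + 1·-8601647 = -410539946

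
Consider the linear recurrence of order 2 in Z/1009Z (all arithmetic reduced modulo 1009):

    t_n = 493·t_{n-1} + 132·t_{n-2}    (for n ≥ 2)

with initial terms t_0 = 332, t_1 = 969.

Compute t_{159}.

520

t_2 = 493·969 + 132·332 = 897
t_3 = 493·897 + 132·969 = 44
t_4 = 493·44 + 132·897 = 854
t_5 = 493·854 + 132·44 = 23
t_6 = 493·23 + 132·854 = 969
t_7 = 493·969 + 132·23 = 469
Continuing the recurrence:
  t_8 = 930;  t_9 = 763;  t_10 = 473;  t_11 = 935;  t_12 = 729;  t_13 = 515
  t_14 = 0;  t_15 = 377;  t_16 = 205;  t_17 = 488;  t_18 = 259;  t_19 = 393
  t_20 = 912;  t_21 = 19;  t_22 = 599;  t_23 = 160;  t_24 = 544;  t_25 = 738
  t_26 = 763;  t_27 = 354;  t_28 = 790;  t_29 = 310;  t_30 = 824;  t_31 = 165
  t_32 = 421;  t_33 = 290;  t_34 = 778;  t_35 = 72;  t_36 = 968;  t_37 = 390
  t_38 = 193;  t_39 = 324;  t_40 = 561;  t_41 = 497;  t_42 = 229;  t_43 = 917
  t_44 = 7;  t_45 = 388;  t_46 = 498;  t_47 = 84;  t_48 = 194;  t_49 = 785
  t_50 = 941;  t_51 = 475;  t_52 = 192;  t_53 = 961;  t_54 = 671;  t_55 = 578
  t_56 = 196;  t_57 = 385;  t_58 = 760;  t_59 = 711;  t_60 = 829;  t_61 = 67
  t_62 = 190;  t_63 = 605;  t_64 = 465;  t_65 = 351;  t_66 = 335;  t_67 = 606
  t_68 = 927;  t_69 = 215;  t_70 = 325;  t_71 = 931;  t_72 = 410;  t_73 = 124
  t_74 = 226;  t_75 = 652;  t_76 = 136;  t_77 = 753;  t_78 = 716;  t_79 = 352
  t_80 = 663;  t_81 = 1002;  t_82 = 318;  t_83 = 464;  t_84 = 316;  t_85 = 101
  t_86 = 695;  t_87 = 799;  t_88 = 318;  t_89 = 911;  t_90 = 725;  t_91 = 420
  t_92 = 60;  t_93 = 264;  t_94 = 848;  t_95 = 880;  t_96 = 916;  t_97 = 690
  t_98 = 978;  t_99 = 122;  t_100 = 559;  t_101 = 90;  t_102 = 105;  t_103 = 78
  t_104 = 855;  t_105 = 968;  t_106 = 828;  t_107 = 201;  t_108 = 535;  t_109 = 704
  t_110 = 975;  t_111 = 491;  t_112 = 460;  t_113 = 1000;  t_114 = 788;  t_115 = 849
  t_116 = 920;  t_117 = 588;  t_118 = 661;  t_119 = 898;  t_120 = 241;  t_121 = 234
  t_122 = 869;  t_123 = 210;  t_124 = 294;  t_125 = 123;  t_126 = 565;  t_127 = 153
  t_128 = 677;  t_129 = 807;  t_130 = 877;  t_131 = 79;  t_132 = 334;  t_133 = 533
  t_134 = 121;  t_135 = 857;  t_136 = 567;  t_137 = 154;  t_138 = 425;  t_139 = 810
  t_140 = 371;  t_141 = 240;  t_142 = 807;  t_143 = 706;  t_144 = 532;  t_145 = 300
  t_146 = 180;  t_147 = 197;  t_148 = 810;  t_149 = 545;  t_150 = 257;  t_151 = 877
  t_152 = 127;  t_153 = 791;  t_154 = 100;  t_155 = 344;  t_156 = 163;  t_157 = 651
t_158 = 493·651 + 132·163 = 408
t_159 = 493·408 + 132·651 = 520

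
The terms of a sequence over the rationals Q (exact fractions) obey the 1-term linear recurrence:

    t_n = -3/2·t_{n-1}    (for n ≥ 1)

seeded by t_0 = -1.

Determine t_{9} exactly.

t_1 = -3/2·-1 = 3/2
t_2 = -3/2·3/2 = -9/4
t_3 = -3/2·-9/4 = 27/8
t_4 = -3/2·27/8 = -81/16
t_5 = -3/2·-81/16 = 243/32
t_6 = -3/2·243/32 = -729/64
t_7 = -3/2·-729/64 = 2187/128
t_8 = -3/2·2187/128 = -6561/256
t_9 = -3/2·-6561/256 = 19683/512

19683/512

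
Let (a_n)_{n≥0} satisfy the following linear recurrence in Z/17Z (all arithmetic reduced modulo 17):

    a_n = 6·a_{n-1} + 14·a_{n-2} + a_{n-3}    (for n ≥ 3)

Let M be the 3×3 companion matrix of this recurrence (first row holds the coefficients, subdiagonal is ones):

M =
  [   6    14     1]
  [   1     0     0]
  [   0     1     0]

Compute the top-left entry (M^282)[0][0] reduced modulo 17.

(M^282)[0][0] is the top entry after applying M 282 times to the unit state (1, 0, 0). Equivalently it is h_{284} for the auxiliary sequence (h_n) obeying the same recurrence with h_2 = 1 and h_i = 0 for 0 ≤ i < 2:
h_3 = 6·1 + 14·0 + 1·0 = 6
h_4 = 6·6 + 14·1 + 1·0 = 16
h_5 = 6·16 + 14·6 + 1·1 = 11
h_6 = 6·11 + 14·16 + 1·6 = 7
h_7 = 6·7 + 14·11 + 1·16 = 8
h_8 = 6·8 + 14·7 + 1·11 = 4
h_9 = 6·4 + 14·8 + 1·7 = 7
h_10 = 6·7 + 14·4 + 1·8 = 4
h_11 = 6·4 + 14·7 + 1·4 = 7
h_12 = 6·7 + 14·4 + 1·7 = 3
h_13 = 6·3 + 14·7 + 1·4 = 1
h_14 = 6·1 + 14·3 + 1·7 = 4
h_15 = 6·4 + 14·1 + 1·3 = 7
h_16 = 6·7 + 14·4 + 1·1 = 14
h_17 = 6·14 + 14·7 + 1·4 = 16
h_18 = 6·16 + 14·14 + 1·7 = 10
h_19 = 6·10 + 14·16 + 1·14 = 9
h_20 = 6·9 + 14·10 + 1·16 = 6
h_21 = 6·6 + 14·9 + 1·10 = 2
h_22 = 6·2 + 14·6 + 1·9 = 3
h_23 = 6·3 + 14·2 + 1·6 = 1
h_24 = 6·1 + 14·3 + 1·2 = 16
h_25 = 6·16 + 14·1 + 1·3 = 11
h_26 = 6·11 + 14·16 + 1·1 = 2
h_27 = 6·2 + 14·11 + 1·16 = 12
h_28 = 6·12 + 14·2 + 1·11 = 9
h_29 = 6·9 + 14·12 + 1·2 = 3
h_30 = 6·3 + 14·9 + 1·12 = 3
h_31 = 6·3 + 14·3 + 1·9 = 1
h_32 = 6·1 + 14·3 + 1·3 = 0
h_33 = 6·0 + 14·1 + 1·3 = 0
h_34 = 6·0 + 14·0 + 1·1 = 1
(h_32, h_33, h_34) = (0, 0, 1) = (h_0, h_1, h_2), so the sequence has period 32.
284 ≡ 28 (mod 32), hence h_284 = h_28 = 9.

9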